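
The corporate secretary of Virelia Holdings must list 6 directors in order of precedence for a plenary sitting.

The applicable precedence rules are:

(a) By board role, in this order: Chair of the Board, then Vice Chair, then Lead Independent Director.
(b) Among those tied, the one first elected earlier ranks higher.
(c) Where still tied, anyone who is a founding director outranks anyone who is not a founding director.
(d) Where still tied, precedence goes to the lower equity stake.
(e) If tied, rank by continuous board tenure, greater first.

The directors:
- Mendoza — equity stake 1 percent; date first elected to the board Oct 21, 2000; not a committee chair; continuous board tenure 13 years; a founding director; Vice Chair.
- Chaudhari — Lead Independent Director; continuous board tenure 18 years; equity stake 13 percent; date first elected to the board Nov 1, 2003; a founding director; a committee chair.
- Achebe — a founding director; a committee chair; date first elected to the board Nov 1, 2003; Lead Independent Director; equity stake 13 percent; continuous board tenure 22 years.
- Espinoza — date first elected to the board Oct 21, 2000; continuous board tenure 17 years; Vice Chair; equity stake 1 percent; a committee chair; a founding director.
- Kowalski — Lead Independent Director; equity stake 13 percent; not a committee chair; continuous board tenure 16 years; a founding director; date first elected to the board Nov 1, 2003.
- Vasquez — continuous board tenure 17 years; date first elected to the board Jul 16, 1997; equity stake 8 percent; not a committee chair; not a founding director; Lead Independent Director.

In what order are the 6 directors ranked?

By board role: Espinoza and Mendoza (Vice Chair); then Vasquez, Achebe, Chaudhari and Kowalski (Lead Independent Director).
Espinoza and Mendoza both have date first elected to the board Oct 21, 2000, so the next rule applies.
Espinoza and Mendoza are each a founding director, so the next rule applies.
Espinoza and Mendoza both have equity stake 1 percent, so the next rule applies.
Among Espinoza and Mendoza, by continuous board tenure (higher first): Espinoza (17 years) before Mendoza (13 years).
Among Vasquez, Achebe, Chaudhari and Kowalski, by date first elected to the board (earlier first): Vasquez (Jul 16, 1997) before Achebe, Chaudhari and Kowalski (Nov 1, 2003).
Achebe, Chaudhari and Kowalski are each a founding director, so the next rule applies.
Achebe, Chaudhari and Kowalski all have equity stake 13 percent, so the next rule applies.
Among Achebe, Chaudhari and Kowalski, by continuous board tenure (higher first): Achebe (22 years) before Chaudhari (18 years) before Kowalski (16 years).
Full order: Espinoza, Mendoza, Vasquez, Achebe, Chaudhari, Kowalski.

Espinoza, Mendoza, Vasquez, Achebe, Chaudhari, Kowalski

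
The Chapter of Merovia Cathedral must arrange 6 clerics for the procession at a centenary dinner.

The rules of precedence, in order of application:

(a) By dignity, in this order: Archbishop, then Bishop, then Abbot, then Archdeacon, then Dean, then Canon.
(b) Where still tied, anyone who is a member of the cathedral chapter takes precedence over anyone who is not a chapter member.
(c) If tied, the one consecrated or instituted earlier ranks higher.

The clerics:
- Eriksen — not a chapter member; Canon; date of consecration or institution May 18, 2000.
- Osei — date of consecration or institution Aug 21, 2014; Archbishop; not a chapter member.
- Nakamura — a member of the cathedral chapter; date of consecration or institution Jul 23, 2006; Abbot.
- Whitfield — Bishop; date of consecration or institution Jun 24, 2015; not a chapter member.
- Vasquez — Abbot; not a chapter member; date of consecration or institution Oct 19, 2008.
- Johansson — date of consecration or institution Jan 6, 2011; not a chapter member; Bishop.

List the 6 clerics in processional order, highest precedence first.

By dignity: Osei (Archbishop); then Johansson and Whitfield (Bishop); then Nakamura and Vasquez (Abbot); then Eriksen (Canon).
Johansson and Whitfield are each not a chapter member, so the next rule applies.
Among Johansson and Whitfield, by date of consecration or institution (earlier first): Johansson (Jan 6, 2011) before Whitfield (Jun 24, 2015).
Among Nakamura and Vasquez, a member of the cathedral chapter before not a chapter member: Nakamura (a member of the cathedral chapter) before Vasquez (not a chapter member).
Full order: Osei, Johansson, Whitfield, Nakamura, Vasquez, Eriksen.

Osei, Johansson, Whitfield, Nakamura, Vasquez, Eriksen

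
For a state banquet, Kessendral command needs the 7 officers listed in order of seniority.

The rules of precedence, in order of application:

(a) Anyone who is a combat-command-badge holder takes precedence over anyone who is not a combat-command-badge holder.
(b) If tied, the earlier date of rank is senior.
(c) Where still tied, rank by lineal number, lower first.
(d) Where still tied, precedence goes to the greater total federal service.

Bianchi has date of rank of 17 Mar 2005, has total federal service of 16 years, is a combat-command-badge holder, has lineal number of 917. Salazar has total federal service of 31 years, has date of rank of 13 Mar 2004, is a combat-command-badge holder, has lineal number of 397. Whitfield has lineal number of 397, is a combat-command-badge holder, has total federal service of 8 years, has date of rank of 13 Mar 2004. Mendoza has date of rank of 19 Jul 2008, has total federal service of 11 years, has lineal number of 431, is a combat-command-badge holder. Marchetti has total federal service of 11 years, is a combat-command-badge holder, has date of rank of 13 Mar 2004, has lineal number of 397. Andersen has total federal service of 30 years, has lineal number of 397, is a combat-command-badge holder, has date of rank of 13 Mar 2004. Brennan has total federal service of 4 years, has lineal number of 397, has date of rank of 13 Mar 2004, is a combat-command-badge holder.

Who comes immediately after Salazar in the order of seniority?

By the first rule: Salazar, Andersen, Marchetti, Whitfield, Brennan, Bianchi and Mendoza (each a combat-command-badge holder).
Among Salazar, Andersen, Marchetti, Whitfield, Brennan, Bianchi and Mendoza, by date of rank (earlier first): Salazar, Andersen, Marchetti, Whitfield and Brennan (13 Mar 2004) before Bianchi (17 Mar 2005) before Mendoza (19 Jul 2008).
Salazar, Andersen, Marchetti, Whitfield and Brennan all have lineal number 397, so the next rule applies.
Among Salazar, Andersen, Marchetti, Whitfield and Brennan, by total federal service (higher first): Salazar (31 years) before Andersen (30 years) before Marchetti (11 years) before Whitfield (8 years) before Brennan (4 years).
Order: Salazar, Andersen, Marchetti, Whitfield, Brennan, Bianchi, Mendoza.

Andersen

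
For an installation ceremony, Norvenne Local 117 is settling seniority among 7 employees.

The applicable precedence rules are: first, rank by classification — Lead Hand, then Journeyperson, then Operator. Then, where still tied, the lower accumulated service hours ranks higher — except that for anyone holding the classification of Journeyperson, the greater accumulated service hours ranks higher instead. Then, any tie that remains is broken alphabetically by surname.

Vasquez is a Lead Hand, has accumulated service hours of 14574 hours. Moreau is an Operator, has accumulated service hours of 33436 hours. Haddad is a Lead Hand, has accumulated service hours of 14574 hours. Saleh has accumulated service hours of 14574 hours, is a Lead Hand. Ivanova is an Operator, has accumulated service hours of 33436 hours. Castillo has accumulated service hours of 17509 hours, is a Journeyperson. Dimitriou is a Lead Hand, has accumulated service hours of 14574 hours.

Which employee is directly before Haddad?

Dimitriou

By classification: Dimitriou, Haddad, Saleh and Vasquez (Lead Hand); then Castillo (Journeyperson); then Ivanova and Moreau (Operator).
Dimitriou, Haddad, Saleh and Vasquez all have accumulated service hours 14574 hours, so the next rule applies.
Among Dimitriou, Haddad, Saleh and Vasquez, alphabetically by surname: Dimitriou before Haddad before Saleh before Vasquez.
Ivanova and Moreau both have accumulated service hours 33436 hours, so the next rule applies.
Among Ivanova and Moreau, alphabetically by surname: Ivanova before Moreau.
Order: Dimitriou, Haddad, Saleh, Vasquez, Castillo, Ivanova, Moreau.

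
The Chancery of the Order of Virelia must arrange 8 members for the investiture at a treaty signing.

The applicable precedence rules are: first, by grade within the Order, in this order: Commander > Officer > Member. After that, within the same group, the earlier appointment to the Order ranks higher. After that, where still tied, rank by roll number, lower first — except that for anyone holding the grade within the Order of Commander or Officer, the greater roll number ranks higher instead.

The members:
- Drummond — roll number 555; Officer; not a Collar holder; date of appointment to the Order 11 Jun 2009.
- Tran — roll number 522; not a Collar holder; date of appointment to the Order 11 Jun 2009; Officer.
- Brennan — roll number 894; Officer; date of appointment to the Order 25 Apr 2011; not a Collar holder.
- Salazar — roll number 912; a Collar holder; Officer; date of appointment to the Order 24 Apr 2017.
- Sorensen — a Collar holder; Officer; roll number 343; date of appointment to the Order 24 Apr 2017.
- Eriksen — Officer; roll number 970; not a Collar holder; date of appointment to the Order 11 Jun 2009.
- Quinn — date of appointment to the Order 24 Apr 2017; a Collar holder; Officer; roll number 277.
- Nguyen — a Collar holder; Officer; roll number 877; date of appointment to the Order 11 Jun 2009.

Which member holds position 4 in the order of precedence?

By grade within the Order: Eriksen, Nguyen, Drummond, Tran, Brennan, Salazar, Sorensen and Quinn (Officer).
Among Eriksen, Nguyen, Drummond, Tran, Brennan, Salazar, Sorensen and Quinn, by date of appointment to the Order (earlier first): Eriksen, Nguyen, Drummond and Tran (11 Jun 2009) before Brennan (25 Apr 2011) before Salazar, Sorensen and Quinn (24 Apr 2017).
Among Eriksen, Nguyen, Drummond and Tran, by roll number (higher first) (reversed rule for this group): Eriksen (970) before Nguyen (877) before Drummond (555) before Tran (522).
Among Salazar, Sorensen and Quinn, by roll number (higher first) (reversed rule for this group): Salazar (912) before Sorensen (343) before Quinn (277).
Order: Eriksen, Nguyen, Drummond, Tran, Brennan, Salazar, Sorensen, Quinn.

Tran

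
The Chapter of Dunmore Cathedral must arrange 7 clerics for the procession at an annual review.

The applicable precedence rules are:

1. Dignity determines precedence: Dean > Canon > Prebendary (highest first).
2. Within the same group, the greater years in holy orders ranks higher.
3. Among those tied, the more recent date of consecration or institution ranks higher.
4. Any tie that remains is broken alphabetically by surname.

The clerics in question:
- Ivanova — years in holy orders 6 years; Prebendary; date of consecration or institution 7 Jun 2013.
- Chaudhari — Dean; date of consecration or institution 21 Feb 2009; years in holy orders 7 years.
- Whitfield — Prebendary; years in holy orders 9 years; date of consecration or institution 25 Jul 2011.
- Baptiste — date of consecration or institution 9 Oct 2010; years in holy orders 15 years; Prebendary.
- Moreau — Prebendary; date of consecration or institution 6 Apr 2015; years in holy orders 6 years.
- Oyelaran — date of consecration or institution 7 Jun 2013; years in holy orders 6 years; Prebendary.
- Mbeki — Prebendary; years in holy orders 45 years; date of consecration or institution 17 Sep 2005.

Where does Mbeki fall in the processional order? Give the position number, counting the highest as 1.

By dignity: Chaudhari (Dean); then Mbeki, Baptiste, Whitfield, Moreau, Ivanova and Oyelaran (Prebendary).
Among Mbeki, Baptiste, Whitfield, Moreau, Ivanova and Oyelaran, by years in holy orders (higher first): Mbeki (45 years) before Baptiste (15 years) before Whitfield (9 years) before Moreau, Ivanova and Oyelaran (6 years).
Among Moreau, Ivanova and Oyelaran, by date of consecration or institution (later first): Moreau (6 Apr 2015) before Ivanova and Oyelaran (7 Jun 2013).
Among Ivanova and Oyelaran, alphabetically by surname: Ivanova before Oyelaran.
Order: Chaudhari, Mbeki, Baptiste, Whitfield, Moreau, Ivanova, Oyelaran. So position 2.

2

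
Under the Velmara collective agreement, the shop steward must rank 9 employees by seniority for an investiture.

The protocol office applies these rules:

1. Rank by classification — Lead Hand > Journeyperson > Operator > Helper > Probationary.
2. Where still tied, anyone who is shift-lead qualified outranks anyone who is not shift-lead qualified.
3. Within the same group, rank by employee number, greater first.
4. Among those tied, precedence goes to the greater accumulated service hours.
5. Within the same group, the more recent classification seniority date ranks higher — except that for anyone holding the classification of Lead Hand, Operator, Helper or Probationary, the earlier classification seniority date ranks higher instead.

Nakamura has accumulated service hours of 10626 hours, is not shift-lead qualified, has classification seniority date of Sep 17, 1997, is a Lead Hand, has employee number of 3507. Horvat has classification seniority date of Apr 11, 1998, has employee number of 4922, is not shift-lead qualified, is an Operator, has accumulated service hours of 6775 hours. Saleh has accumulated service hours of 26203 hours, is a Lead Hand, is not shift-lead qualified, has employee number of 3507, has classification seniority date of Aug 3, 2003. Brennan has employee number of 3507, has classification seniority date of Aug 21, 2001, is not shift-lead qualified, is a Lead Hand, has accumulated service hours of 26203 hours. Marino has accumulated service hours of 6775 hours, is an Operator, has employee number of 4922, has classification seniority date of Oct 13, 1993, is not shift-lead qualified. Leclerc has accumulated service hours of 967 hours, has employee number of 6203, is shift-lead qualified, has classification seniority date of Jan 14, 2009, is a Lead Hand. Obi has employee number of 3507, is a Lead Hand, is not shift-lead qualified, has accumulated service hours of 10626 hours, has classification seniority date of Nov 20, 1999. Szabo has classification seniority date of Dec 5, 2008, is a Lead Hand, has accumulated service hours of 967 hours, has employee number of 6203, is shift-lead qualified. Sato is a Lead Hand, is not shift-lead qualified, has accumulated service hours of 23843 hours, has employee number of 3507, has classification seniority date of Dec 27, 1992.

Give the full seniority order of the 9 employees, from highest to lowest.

By classification: Szabo, Leclerc, Brennan, Saleh, Sato, Nakamura and Obi (Lead Hand); then Marino and Horvat (Operator).
Among Szabo, Leclerc, Brennan, Saleh, Sato, Nakamura and Obi, shift-lead qualified before not shift-lead qualified: Szabo and Leclerc (shift-lead qualified) before Brennan, Saleh, Sato, Nakamura and Obi (not shift-lead qualified).
Szabo and Leclerc both have employee number 6203, so the next rule applies.
Szabo and Leclerc both have accumulated service hours 967 hours, so the next rule applies.
Among Szabo and Leclerc, by classification seniority date (earlier first) (reversed rule for this group): Szabo (Dec 5, 2008) before Leclerc (Jan 14, 2009).
Brennan, Saleh, Sato, Nakamura and Obi all have employee number 3507, so the next rule applies.
Among Brennan, Saleh, Sato, Nakamura and Obi, by accumulated service hours (higher first): Brennan and Saleh (26203 hours) before Sato (23843 hours) before Nakamura and Obi (10626 hours).
Among Brennan and Saleh, by classification seniority date (earlier first) (reversed rule for this group): Brennan (Aug 21, 2001) before Saleh (Aug 3, 2003).
Among Nakamura and Obi, by classification seniority date (earlier first) (reversed rule for this group): Nakamura (Sep 17, 1997) before Obi (Nov 20, 1999).
Marino and Horvat are each not shift-lead qualified, so the next rule applies.
Marino and Horvat both have employee number 4922, so the next rule applies.
Marino and Horvat both have accumulated service hours 6775 hours, so the next rule applies.
Among Marino and Horvat, by classification seniority date (earlier first) (reversed rule for this group): Marino (Oct 13, 1993) before Horvat (Apr 11, 1998).
Full order: Szabo, Leclerc, Brennan, Saleh, Sato, Nakamura, Obi, Marino, Horvat.

Szabo, Leclerc, Brennan, Saleh, Sato, Nakamura, Obi, Marino, Horvat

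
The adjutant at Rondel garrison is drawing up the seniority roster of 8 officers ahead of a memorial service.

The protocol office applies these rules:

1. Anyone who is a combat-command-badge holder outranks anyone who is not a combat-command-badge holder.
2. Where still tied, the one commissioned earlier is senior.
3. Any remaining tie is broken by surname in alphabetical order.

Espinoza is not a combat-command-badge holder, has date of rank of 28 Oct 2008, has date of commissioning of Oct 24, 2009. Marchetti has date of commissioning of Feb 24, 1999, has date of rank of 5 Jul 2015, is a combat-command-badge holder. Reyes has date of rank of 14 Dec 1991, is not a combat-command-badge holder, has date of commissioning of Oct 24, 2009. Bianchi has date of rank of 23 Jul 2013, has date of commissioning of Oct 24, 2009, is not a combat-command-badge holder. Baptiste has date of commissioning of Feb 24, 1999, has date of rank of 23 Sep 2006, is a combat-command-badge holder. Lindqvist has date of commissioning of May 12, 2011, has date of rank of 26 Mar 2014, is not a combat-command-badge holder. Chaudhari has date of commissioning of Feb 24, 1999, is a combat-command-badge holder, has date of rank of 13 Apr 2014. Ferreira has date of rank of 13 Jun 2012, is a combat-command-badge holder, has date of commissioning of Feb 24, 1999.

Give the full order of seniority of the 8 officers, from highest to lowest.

Baptiste, Chaudhari, Ferreira, Marchetti, Bianchi, Espinoza, Reyes, Lindqvist

By the first rule: Baptiste, Chaudhari, Ferreira and Marchetti (each a combat-command-badge holder); then Bianchi, Espinoza, Reyes and Lindqvist (each not a combat-command-badge holder).
Baptiste, Chaudhari, Ferreira and Marchetti all have date of commissioning Feb 24, 1999, so the next rule applies.
Among Baptiste, Chaudhari, Ferreira and Marchetti, alphabetically by surname: Baptiste before Chaudhari before Ferreira before Marchetti.
Among Bianchi, Espinoza, Reyes and Lindqvist, by date of commissioning (earlier first): Bianchi, Espinoza and Reyes (Oct 24, 2009) before Lindqvist (May 12, 2011).
Among Bianchi, Espinoza and Reyes, alphabetically by surname: Bianchi before Espinoza before Reyes.
Full order: Baptiste, Chaudhari, Ferreira, Marchetti, Bianchi, Espinoza, Reyes, Lindqvist.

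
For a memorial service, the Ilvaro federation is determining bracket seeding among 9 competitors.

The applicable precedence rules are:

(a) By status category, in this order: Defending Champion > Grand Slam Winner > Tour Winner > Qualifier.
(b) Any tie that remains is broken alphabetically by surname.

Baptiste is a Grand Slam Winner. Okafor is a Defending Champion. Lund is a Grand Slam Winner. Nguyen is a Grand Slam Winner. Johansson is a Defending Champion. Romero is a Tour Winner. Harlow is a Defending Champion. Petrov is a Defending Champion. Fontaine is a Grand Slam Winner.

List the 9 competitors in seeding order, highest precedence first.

Harlow, Johansson, Okafor, Petrov, Baptiste, Fontaine, Lund, Nguyen, Romero

By status category: Harlow, Johansson, Okafor and Petrov (Defending Champion); then Baptiste, Fontaine, Lund and Nguyen (Grand Slam Winner); then Romero (Tour Winner).
Among Harlow, Johansson, Okafor and Petrov, alphabetically by surname: Harlow before Johansson before Okafor before Petrov.
Among Baptiste, Fontaine, Lund and Nguyen, alphabetically by surname: Baptiste before Fontaine before Lund before Nguyen.
Full order: Harlow, Johansson, Okafor, Petrov, Baptiste, Fontaine, Lund, Nguyen, Romero.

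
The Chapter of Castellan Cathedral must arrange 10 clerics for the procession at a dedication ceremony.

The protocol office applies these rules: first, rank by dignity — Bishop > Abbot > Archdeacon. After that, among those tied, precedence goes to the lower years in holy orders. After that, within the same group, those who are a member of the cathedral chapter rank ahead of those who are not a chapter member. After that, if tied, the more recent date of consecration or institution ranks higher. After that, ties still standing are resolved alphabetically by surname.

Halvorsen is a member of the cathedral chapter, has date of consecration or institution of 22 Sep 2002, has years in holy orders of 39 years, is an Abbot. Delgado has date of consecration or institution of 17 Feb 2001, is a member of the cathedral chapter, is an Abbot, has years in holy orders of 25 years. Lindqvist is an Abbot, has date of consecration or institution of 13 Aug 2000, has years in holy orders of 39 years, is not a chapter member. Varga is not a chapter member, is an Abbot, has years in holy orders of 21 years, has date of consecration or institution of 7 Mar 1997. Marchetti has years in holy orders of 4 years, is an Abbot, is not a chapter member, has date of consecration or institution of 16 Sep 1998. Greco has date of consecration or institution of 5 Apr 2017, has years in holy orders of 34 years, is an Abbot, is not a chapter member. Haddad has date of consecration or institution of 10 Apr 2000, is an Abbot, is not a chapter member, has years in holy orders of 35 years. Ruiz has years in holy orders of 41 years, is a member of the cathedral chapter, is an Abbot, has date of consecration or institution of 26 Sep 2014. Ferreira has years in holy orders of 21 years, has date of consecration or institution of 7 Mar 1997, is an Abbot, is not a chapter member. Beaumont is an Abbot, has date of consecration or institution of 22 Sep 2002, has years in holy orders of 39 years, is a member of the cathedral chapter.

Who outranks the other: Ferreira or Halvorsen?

Ferreira

By dignity: Marchetti, Ferreira, Varga, Delgado, Greco, Haddad, Beaumont, Halvorsen, Lindqvist and Ruiz (Abbot).
Among Marchetti, Ferreira, Varga, Delgado, Greco, Haddad, Beaumont, Halvorsen, Lindqvist and Ruiz, by years in holy orders (lower first): Marchetti (4 years) before Ferreira and Varga (21 years) before Delgado (25 years) before Greco (34 years) before Haddad (35 years) before Beaumont, Halvorsen and Lindqvist (39 years) before Ruiz (41 years).
Ferreira and Varga are each not a chapter member, so the next rule applies.
Ferreira and Varga both have date of consecration or institution 7 Mar 1997, so the next rule applies.
Among Ferreira and Varga, alphabetically by surname: Ferreira before Varga.
Among Beaumont, Halvorsen and Lindqvist, a member of the cathedral chapter before not a chapter member: Beaumont and Halvorsen (a member of the cathedral chapter) before Lindqvist (not a chapter member).
Beaumont and Halvorsen both have date of consecration or institution 22 Sep 2002, so the next rule applies.
Among Beaumont and Halvorsen, alphabetically by surname: Beaumont before Halvorsen.
So Ferreira takes precedence.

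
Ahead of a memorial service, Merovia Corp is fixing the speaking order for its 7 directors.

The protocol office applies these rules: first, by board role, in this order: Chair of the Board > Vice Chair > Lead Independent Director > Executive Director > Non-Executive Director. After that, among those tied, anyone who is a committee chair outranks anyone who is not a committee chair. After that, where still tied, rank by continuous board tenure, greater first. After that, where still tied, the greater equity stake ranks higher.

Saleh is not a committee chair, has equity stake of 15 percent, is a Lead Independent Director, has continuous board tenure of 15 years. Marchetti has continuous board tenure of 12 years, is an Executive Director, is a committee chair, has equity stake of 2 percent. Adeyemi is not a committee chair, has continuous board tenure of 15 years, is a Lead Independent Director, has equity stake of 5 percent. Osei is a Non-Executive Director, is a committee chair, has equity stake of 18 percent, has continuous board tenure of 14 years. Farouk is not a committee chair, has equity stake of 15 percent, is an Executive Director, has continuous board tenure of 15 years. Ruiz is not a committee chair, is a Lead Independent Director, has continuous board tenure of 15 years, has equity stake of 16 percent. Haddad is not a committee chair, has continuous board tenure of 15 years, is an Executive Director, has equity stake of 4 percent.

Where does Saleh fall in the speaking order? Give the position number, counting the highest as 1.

2

By board role: Ruiz, Saleh and Adeyemi (Lead Independent Director); then Marchetti, Farouk and Haddad (Executive Director); then Osei (Non-Executive Director).
Ruiz, Saleh and Adeyemi are each not a committee chair, so the next rule applies.
Ruiz, Saleh and Adeyemi all have continuous board tenure 15 years, so the next rule applies.
Among Ruiz, Saleh and Adeyemi, by equity stake (higher first): Ruiz (16 percent) before Saleh (15 percent) before Adeyemi (5 percent).
Among Marchetti, Farouk and Haddad, a committee chair before not a committee chair: Marchetti (a committee chair) before Farouk and Haddad (not a committee chair).
Farouk and Haddad both have continuous board tenure 15 years, so the next rule applies.
Among Farouk and Haddad, by equity stake (higher first): Farouk (15 percent) before Haddad (4 percent).
Order: Ruiz, Saleh, Adeyemi, Marchetti, Farouk, Haddad, Osei. So position 2.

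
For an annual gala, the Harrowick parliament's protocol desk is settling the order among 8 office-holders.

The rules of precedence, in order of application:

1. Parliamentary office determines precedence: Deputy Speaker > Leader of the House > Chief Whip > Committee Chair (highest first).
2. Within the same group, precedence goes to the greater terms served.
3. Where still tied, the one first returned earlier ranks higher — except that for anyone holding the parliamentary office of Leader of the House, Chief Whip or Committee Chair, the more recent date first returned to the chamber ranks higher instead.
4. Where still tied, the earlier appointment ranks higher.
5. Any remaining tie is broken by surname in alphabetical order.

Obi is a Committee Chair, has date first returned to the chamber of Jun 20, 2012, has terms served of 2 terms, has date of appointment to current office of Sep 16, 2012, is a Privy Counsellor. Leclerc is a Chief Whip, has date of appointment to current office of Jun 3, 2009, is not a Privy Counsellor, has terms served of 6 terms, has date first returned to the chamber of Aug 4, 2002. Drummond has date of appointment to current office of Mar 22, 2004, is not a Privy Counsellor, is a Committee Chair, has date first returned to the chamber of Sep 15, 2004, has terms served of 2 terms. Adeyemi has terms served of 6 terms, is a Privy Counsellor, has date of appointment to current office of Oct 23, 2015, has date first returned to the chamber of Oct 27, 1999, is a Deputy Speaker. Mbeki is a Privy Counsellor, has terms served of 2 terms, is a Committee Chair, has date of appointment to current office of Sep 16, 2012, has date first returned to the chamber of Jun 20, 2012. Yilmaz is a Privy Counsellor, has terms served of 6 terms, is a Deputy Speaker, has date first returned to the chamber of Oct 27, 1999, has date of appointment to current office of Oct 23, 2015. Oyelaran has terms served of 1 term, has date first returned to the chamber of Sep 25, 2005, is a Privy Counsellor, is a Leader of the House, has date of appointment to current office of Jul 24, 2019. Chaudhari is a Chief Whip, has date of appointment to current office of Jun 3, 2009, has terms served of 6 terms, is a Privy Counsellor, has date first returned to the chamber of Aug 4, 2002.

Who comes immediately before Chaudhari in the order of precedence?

By parliamentary office: Adeyemi and Yilmaz (Deputy Speaker); then Oyelaran (Leader of the House); then Chaudhari and Leclerc (Chief Whip); then Mbeki, Obi and Drummond (Committee Chair).
Adeyemi and Yilmaz both have terms served 6 terms, so the next rule applies.
Adeyemi and Yilmaz both have date first returned to the chamber Oct 27, 1999, so the next rule applies.
Adeyemi and Yilmaz both have date of appointment to current office Oct 23, 2015, so the next rule applies.
Among Adeyemi and Yilmaz, alphabetically by surname: Adeyemi before Yilmaz.
Chaudhari and Leclerc both have terms served 6 terms, so the next rule applies.
Chaudhari and Leclerc both have date first returned to the chamber Aug 4, 2002, so the next rule applies.
Chaudhari and Leclerc both have date of appointment to current office Jun 3, 2009, so the next rule applies.
Among Chaudhari and Leclerc, alphabetically by surname: Chaudhari before Leclerc.
Mbeki, Obi and Drummond all have terms served 2 terms, so the next rule applies.
Among Mbeki, Obi and Drummond, by date first returned to the chamber (later first) (reversed rule for this group): Mbeki and Obi (Jun 20, 2012) before Drummond (Sep 15, 2004).
Mbeki and Obi both have date of appointment to current office Sep 16, 2012, so the next rule applies.
Among Mbeki and Obi, alphabetically by surname: Mbeki before Obi.
Order: Adeyemi, Yilmaz, Oyelaran, Chaudhari, Leclerc, Mbeki, Obi, Drummond.

Oyelaran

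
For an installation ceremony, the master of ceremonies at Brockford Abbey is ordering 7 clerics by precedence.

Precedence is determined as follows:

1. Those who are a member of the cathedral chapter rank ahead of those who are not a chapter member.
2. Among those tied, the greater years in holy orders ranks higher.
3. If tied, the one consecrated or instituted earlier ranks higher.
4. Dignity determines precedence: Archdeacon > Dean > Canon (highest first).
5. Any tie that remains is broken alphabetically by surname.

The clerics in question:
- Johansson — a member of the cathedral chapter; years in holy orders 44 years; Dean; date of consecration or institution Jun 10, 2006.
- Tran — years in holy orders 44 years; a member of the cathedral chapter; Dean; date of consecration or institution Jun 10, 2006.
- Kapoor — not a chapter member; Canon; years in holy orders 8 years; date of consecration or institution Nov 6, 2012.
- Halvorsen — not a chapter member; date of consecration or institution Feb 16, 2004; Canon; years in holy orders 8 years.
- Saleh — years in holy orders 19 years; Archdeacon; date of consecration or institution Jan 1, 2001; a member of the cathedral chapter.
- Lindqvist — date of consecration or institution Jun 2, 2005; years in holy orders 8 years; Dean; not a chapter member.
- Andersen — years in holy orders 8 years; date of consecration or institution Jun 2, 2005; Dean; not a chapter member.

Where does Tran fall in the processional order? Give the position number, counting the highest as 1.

By the first rule: Johansson, Tran and Saleh (each a member of the cathedral chapter); then Halvorsen, Andersen, Lindqvist and Kapoor (each not a chapter member).
Among Johansson, Tran and Saleh, by years in holy orders (higher first): Johansson and Tran (44 years) before Saleh (19 years).
Johansson and Tran both have date of consecration or institution Jun 10, 2006, so the next rule applies.
Johansson and Tran are each Dean, so the next rule applies.
Among Johansson and Tran, alphabetically by surname: Johansson before Tran.
Halvorsen, Andersen, Lindqvist and Kapoor all have years in holy orders 8 years, so the next rule applies.
Among Halvorsen, Andersen, Lindqvist and Kapoor, by date of consecration or institution (earlier first): Halvorsen (Feb 16, 2004) before Andersen and Lindqvist (Jun 2, 2005) before Kapoor (Nov 6, 2012).
Andersen and Lindqvist are each Dean, so the next rule applies.
Among Andersen and Lindqvist, alphabetically by surname: Andersen before Lindqvist.
Order: Johansson, Tran, Saleh, Halvorsen, Andersen, Lindqvist, Kapoor. So position 2.

2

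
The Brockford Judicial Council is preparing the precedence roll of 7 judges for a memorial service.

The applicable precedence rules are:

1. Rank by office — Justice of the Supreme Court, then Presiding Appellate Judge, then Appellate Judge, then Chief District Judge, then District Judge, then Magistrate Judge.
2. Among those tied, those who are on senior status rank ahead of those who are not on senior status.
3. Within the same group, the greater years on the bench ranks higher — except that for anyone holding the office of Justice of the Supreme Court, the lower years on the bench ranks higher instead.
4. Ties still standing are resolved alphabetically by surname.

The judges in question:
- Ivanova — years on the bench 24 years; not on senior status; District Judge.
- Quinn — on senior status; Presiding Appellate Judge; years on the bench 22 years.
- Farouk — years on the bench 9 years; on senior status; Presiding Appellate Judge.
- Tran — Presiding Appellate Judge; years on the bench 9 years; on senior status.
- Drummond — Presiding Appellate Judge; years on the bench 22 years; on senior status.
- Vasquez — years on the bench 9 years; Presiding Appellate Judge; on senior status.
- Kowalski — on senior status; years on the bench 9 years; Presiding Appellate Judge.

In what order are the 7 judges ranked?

Drummond, Quinn, Farouk, Kowalski, Tran, Vasquez, Ivanova

By office: Drummond, Quinn, Farouk, Kowalski, Tran and Vasquez (Presiding Appellate Judge); then Ivanova (District Judge).
Drummond, Quinn, Farouk, Kowalski, Tran and Vasquez are each on senior status, so the next rule applies.
Among Drummond, Quinn, Farouk, Kowalski, Tran and Vasquez, by years on the bench (higher first): Drummond and Quinn (22 years) before Farouk, Kowalski, Tran and Vasquez (9 years).
Among Drummond and Quinn, alphabetically by surname: Drummond before Quinn.
Among Farouk, Kowalski, Tran and Vasquez, alphabetically by surname: Farouk before Kowalski before Tran before Vasquez.
Full order: Drummond, Quinn, Farouk, Kowalski, Tran, Vasquez, Ivanova.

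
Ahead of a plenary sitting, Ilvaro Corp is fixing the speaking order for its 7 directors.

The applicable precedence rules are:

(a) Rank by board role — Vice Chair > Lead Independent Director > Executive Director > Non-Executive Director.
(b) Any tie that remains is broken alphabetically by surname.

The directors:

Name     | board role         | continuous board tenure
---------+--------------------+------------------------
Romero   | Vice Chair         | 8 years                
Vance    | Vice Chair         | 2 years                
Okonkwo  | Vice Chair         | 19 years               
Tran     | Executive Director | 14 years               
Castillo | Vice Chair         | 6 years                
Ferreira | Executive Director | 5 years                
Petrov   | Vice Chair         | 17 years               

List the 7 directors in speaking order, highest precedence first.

By board role: Castillo, Okonkwo, Petrov, Romero and Vance (Vice Chair); then Ferreira and Tran (Executive Director).
Among Castillo, Okonkwo, Petrov, Romero and Vance, alphabetically by surname: Castillo before Okonkwo before Petrov before Romero before Vance.
Among Ferreira and Tran, alphabetically by surname: Ferreira before Tran.
Full order: Castillo, Okonkwo, Petrov, Romero, Vance, Ferreira, Tran.

Castillo, Okonkwo, Petrov, Romero, Vance, Ferreira, Tran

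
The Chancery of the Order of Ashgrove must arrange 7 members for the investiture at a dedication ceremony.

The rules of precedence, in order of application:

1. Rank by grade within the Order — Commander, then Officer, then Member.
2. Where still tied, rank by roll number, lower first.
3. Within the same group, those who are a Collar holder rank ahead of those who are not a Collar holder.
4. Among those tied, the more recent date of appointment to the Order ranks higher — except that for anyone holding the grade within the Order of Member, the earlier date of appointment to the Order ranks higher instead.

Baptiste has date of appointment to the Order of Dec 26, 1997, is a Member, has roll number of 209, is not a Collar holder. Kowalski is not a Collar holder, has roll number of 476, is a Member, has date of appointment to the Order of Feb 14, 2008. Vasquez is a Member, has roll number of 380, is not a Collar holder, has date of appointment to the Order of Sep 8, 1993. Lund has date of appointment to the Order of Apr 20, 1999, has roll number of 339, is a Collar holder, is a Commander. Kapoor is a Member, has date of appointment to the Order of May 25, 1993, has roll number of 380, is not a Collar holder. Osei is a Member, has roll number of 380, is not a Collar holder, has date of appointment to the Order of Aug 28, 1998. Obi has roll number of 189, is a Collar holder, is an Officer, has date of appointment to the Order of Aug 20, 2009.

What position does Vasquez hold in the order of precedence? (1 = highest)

5

By grade within the Order: Lund (Commander); then Obi (Officer); then Baptiste, Kapoor, Vasquez, Osei and Kowalski (Member).
Among Baptiste, Kapoor, Vasquez, Osei and Kowalski, by roll number (lower first): Baptiste (209) before Kapoor, Vasquez and Osei (380) before Kowalski (476).
Kapoor, Vasquez and Osei are each not a Collar holder, so the next rule applies.
Among Kapoor, Vasquez and Osei, by date of appointment to the Order (earlier first) (reversed rule for this group): Kapoor (May 25, 1993) before Vasquez (Sep 8, 1993) before Osei (Aug 28, 1998).
Order: Lund, Obi, Baptiste, Kapoor, Vasquez, Osei, Kowalski. So position 5.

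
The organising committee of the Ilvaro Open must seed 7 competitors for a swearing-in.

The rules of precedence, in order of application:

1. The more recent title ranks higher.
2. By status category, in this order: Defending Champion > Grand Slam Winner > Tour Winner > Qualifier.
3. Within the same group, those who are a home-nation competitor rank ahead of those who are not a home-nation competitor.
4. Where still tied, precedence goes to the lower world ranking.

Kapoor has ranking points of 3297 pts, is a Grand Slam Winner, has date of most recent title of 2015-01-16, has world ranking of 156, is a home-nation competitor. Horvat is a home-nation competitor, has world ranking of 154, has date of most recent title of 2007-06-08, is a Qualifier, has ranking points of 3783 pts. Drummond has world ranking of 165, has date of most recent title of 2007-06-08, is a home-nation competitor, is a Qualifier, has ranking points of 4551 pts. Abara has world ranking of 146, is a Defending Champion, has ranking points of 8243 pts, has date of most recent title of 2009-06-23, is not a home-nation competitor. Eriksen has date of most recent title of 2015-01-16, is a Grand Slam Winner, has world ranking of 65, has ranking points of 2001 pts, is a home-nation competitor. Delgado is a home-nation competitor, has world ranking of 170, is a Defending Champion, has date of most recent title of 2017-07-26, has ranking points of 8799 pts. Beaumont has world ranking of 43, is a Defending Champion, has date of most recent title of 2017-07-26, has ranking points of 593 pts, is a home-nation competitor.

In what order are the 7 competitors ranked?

By date of most recent title (later first): Beaumont and Delgado (both 2017-07-26); then Eriksen and Kapoor (both 2015-01-16); then Abara (2009-06-23); then Horvat and Drummond (both 2007-06-08).
Beaumont and Delgado are each Defending Champion, so the next rule applies.
Beaumont and Delgado are each a home-nation competitor, so the next rule applies.
Among Beaumont and Delgado, by world ranking (lower first): Beaumont (43) before Delgado (170).
Eriksen and Kapoor are each Grand Slam Winner, so the next rule applies.
Eriksen and Kapoor are each a home-nation competitor, so the next rule applies.
Among Eriksen and Kapoor, by world ranking (lower first): Eriksen (65) before Kapoor (156).
Horvat and Drummond are each Qualifier, so the next rule applies.
Horvat and Drummond are each a home-nation competitor, so the next rule applies.
Among Horvat and Drummond, by world ranking (lower first): Horvat (154) before Drummond (165).
Full order: Beaumont, Delgado, Eriksen, Kapoor, Abara, Horvat, Drummond.

Beaumont, Delgado, Eriksen, Kapoor, Abara, Horvat, Drummond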